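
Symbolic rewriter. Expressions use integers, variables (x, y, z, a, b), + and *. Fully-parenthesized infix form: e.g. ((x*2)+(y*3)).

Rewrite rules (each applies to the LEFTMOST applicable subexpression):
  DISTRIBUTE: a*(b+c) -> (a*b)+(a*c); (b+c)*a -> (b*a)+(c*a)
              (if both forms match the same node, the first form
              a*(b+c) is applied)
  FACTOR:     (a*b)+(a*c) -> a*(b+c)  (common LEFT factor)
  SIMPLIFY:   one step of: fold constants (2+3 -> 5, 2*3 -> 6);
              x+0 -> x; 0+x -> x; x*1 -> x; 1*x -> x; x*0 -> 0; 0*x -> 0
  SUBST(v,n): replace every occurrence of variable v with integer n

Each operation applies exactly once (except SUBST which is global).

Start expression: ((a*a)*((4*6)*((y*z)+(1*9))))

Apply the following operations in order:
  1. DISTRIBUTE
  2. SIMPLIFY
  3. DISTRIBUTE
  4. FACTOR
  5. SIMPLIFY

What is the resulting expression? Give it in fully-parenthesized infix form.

Answer: ((a*a)*((24*(y*z))+(24*(1*9))))

Derivation:
Start: ((a*a)*((4*6)*((y*z)+(1*9))))
Apply DISTRIBUTE at R (target: ((4*6)*((y*z)+(1*9)))): ((a*a)*((4*6)*((y*z)+(1*9)))) -> ((a*a)*(((4*6)*(y*z))+((4*6)*(1*9))))
Apply SIMPLIFY at RLL (target: (4*6)): ((a*a)*(((4*6)*(y*z))+((4*6)*(1*9)))) -> ((a*a)*((24*(y*z))+((4*6)*(1*9))))
Apply DISTRIBUTE at root (target: ((a*a)*((24*(y*z))+((4*6)*(1*9))))): ((a*a)*((24*(y*z))+((4*6)*(1*9)))) -> (((a*a)*(24*(y*z)))+((a*a)*((4*6)*(1*9))))
Apply FACTOR at root (target: (((a*a)*(24*(y*z)))+((a*a)*((4*6)*(1*9))))): (((a*a)*(24*(y*z)))+((a*a)*((4*6)*(1*9)))) -> ((a*a)*((24*(y*z))+((4*6)*(1*9))))
Apply SIMPLIFY at RRL (target: (4*6)): ((a*a)*((24*(y*z))+((4*6)*(1*9)))) -> ((a*a)*((24*(y*z))+(24*(1*9))))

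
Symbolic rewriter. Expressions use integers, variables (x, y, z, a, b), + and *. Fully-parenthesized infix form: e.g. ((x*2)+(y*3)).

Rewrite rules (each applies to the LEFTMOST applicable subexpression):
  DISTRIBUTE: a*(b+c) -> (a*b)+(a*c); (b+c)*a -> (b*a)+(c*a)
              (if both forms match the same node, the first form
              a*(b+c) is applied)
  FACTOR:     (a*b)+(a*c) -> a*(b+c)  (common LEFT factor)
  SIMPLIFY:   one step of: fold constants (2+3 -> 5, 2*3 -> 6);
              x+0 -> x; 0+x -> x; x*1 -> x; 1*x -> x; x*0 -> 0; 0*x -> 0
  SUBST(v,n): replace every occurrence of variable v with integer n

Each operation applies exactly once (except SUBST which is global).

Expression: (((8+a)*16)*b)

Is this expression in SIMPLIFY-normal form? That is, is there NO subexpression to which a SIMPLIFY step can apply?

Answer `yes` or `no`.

Expression: (((8+a)*16)*b)
Scanning for simplifiable subexpressions (pre-order)...
  at root: (((8+a)*16)*b) (not simplifiable)
  at L: ((8+a)*16) (not simplifiable)
  at LL: (8+a) (not simplifiable)
Result: no simplifiable subexpression found -> normal form.

Answer: yes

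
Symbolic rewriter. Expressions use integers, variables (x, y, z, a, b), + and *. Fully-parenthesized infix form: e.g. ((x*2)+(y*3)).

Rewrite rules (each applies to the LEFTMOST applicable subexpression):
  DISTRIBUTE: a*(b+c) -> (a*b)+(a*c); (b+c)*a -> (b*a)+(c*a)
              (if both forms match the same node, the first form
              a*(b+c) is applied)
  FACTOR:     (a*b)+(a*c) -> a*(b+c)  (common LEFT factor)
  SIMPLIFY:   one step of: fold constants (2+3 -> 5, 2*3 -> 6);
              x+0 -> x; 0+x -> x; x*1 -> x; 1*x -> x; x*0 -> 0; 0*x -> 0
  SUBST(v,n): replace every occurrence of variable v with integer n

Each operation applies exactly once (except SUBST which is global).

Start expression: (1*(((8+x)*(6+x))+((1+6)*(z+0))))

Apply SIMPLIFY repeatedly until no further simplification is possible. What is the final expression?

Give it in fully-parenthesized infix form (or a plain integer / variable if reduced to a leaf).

Answer: (((8+x)*(6+x))+(7*z))

Derivation:
Start: (1*(((8+x)*(6+x))+((1+6)*(z+0))))
Step 1: at root: (1*(((8+x)*(6+x))+((1+6)*(z+0)))) -> (((8+x)*(6+x))+((1+6)*(z+0))); overall: (1*(((8+x)*(6+x))+((1+6)*(z+0)))) -> (((8+x)*(6+x))+((1+6)*(z+0)))
Step 2: at RL: (1+6) -> 7; overall: (((8+x)*(6+x))+((1+6)*(z+0))) -> (((8+x)*(6+x))+(7*(z+0)))
Step 3: at RR: (z+0) -> z; overall: (((8+x)*(6+x))+(7*(z+0))) -> (((8+x)*(6+x))+(7*z))
Fixed point: (((8+x)*(6+x))+(7*z))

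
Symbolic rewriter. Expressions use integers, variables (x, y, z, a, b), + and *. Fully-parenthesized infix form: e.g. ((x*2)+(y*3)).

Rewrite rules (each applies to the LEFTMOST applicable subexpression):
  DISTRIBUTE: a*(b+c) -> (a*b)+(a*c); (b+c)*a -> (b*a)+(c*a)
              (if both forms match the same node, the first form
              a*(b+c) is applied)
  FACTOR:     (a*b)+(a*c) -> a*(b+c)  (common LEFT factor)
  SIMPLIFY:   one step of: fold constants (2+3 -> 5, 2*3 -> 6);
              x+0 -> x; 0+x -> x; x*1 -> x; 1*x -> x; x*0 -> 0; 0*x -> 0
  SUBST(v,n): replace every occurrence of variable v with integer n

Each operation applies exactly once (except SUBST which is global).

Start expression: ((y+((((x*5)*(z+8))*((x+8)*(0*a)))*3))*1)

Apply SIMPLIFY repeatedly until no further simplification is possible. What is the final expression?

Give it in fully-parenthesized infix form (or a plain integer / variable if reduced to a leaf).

Answer: y

Derivation:
Start: ((y+((((x*5)*(z+8))*((x+8)*(0*a)))*3))*1)
Step 1: at root: ((y+((((x*5)*(z+8))*((x+8)*(0*a)))*3))*1) -> (y+((((x*5)*(z+8))*((x+8)*(0*a)))*3)); overall: ((y+((((x*5)*(z+8))*((x+8)*(0*a)))*3))*1) -> (y+((((x*5)*(z+8))*((x+8)*(0*a)))*3))
Step 2: at RLRR: (0*a) -> 0; overall: (y+((((x*5)*(z+8))*((x+8)*(0*a)))*3)) -> (y+((((x*5)*(z+8))*((x+8)*0))*3))
Step 3: at RLR: ((x+8)*0) -> 0; overall: (y+((((x*5)*(z+8))*((x+8)*0))*3)) -> (y+((((x*5)*(z+8))*0)*3))
Step 4: at RL: (((x*5)*(z+8))*0) -> 0; overall: (y+((((x*5)*(z+8))*0)*3)) -> (y+(0*3))
Step 5: at R: (0*3) -> 0; overall: (y+(0*3)) -> (y+0)
Step 6: at root: (y+0) -> y; overall: (y+0) -> y
Fixed point: y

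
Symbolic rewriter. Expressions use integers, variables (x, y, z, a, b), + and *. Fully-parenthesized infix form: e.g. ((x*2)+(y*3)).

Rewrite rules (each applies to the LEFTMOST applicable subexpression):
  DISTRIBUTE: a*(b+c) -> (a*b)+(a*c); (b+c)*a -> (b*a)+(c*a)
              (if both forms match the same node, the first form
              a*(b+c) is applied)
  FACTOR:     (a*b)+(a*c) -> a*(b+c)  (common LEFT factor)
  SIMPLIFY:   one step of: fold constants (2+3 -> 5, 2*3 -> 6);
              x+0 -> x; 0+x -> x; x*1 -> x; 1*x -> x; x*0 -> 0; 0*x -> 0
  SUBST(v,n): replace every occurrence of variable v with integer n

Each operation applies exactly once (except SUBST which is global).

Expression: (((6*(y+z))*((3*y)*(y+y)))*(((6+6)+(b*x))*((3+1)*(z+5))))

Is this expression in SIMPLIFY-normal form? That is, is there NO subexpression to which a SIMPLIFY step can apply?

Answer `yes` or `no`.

Expression: (((6*(y+z))*((3*y)*(y+y)))*(((6+6)+(b*x))*((3+1)*(z+5))))
Scanning for simplifiable subexpressions (pre-order)...
  at root: (((6*(y+z))*((3*y)*(y+y)))*(((6+6)+(b*x))*((3+1)*(z+5)))) (not simplifiable)
  at L: ((6*(y+z))*((3*y)*(y+y))) (not simplifiable)
  at LL: (6*(y+z)) (not simplifiable)
  at LLR: (y+z) (not simplifiable)
  at LR: ((3*y)*(y+y)) (not simplifiable)
  at LRL: (3*y) (not simplifiable)
  at LRR: (y+y) (not simplifiable)
  at R: (((6+6)+(b*x))*((3+1)*(z+5))) (not simplifiable)
  at RL: ((6+6)+(b*x)) (not simplifiable)
  at RLL: (6+6) (SIMPLIFIABLE)
  at RLR: (b*x) (not simplifiable)
  at RR: ((3+1)*(z+5)) (not simplifiable)
  at RRL: (3+1) (SIMPLIFIABLE)
  at RRR: (z+5) (not simplifiable)
Found simplifiable subexpr at path RLL: (6+6)
One SIMPLIFY step would give: (((6*(y+z))*((3*y)*(y+y)))*((12+(b*x))*((3+1)*(z+5))))
-> NOT in normal form.

Answer: no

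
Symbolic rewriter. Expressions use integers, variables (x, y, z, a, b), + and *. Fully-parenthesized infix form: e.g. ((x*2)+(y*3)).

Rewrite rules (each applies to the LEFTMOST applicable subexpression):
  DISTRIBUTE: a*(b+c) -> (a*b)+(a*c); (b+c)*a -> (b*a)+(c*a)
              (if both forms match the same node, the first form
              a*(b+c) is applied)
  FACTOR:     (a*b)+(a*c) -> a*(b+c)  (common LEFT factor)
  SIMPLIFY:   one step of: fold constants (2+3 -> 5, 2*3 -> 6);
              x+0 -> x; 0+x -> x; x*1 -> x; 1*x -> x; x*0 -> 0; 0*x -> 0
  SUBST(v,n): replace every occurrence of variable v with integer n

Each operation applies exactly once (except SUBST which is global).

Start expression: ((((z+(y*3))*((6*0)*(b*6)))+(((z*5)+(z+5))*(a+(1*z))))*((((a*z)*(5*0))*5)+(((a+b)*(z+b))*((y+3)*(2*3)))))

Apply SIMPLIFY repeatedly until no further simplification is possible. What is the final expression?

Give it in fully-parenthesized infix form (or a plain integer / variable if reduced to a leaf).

Start: ((((z+(y*3))*((6*0)*(b*6)))+(((z*5)+(z+5))*(a+(1*z))))*((((a*z)*(5*0))*5)+(((a+b)*(z+b))*((y+3)*(2*3)))))
Step 1: at LLRL: (6*0) -> 0; overall: ((((z+(y*3))*((6*0)*(b*6)))+(((z*5)+(z+5))*(a+(1*z))))*((((a*z)*(5*0))*5)+(((a+b)*(z+b))*((y+3)*(2*3))))) -> ((((z+(y*3))*(0*(b*6)))+(((z*5)+(z+5))*(a+(1*z))))*((((a*z)*(5*0))*5)+(((a+b)*(z+b))*((y+3)*(2*3)))))
Step 2: at LLR: (0*(b*6)) -> 0; overall: ((((z+(y*3))*(0*(b*6)))+(((z*5)+(z+5))*(a+(1*z))))*((((a*z)*(5*0))*5)+(((a+b)*(z+b))*((y+3)*(2*3))))) -> ((((z+(y*3))*0)+(((z*5)+(z+5))*(a+(1*z))))*((((a*z)*(5*0))*5)+(((a+b)*(z+b))*((y+3)*(2*3)))))
Step 3: at LL: ((z+(y*3))*0) -> 0; overall: ((((z+(y*3))*0)+(((z*5)+(z+5))*(a+(1*z))))*((((a*z)*(5*0))*5)+(((a+b)*(z+b))*((y+3)*(2*3))))) -> ((0+(((z*5)+(z+5))*(a+(1*z))))*((((a*z)*(5*0))*5)+(((a+b)*(z+b))*((y+3)*(2*3)))))
Step 4: at L: (0+(((z*5)+(z+5))*(a+(1*z)))) -> (((z*5)+(z+5))*(a+(1*z))); overall: ((0+(((z*5)+(z+5))*(a+(1*z))))*((((a*z)*(5*0))*5)+(((a+b)*(z+b))*((y+3)*(2*3))))) -> ((((z*5)+(z+5))*(a+(1*z)))*((((a*z)*(5*0))*5)+(((a+b)*(z+b))*((y+3)*(2*3)))))
Step 5: at LRR: (1*z) -> z; overall: ((((z*5)+(z+5))*(a+(1*z)))*((((a*z)*(5*0))*5)+(((a+b)*(z+b))*((y+3)*(2*3))))) -> ((((z*5)+(z+5))*(a+z))*((((a*z)*(5*0))*5)+(((a+b)*(z+b))*((y+3)*(2*3)))))
Step 6: at RLLR: (5*0) -> 0; overall: ((((z*5)+(z+5))*(a+z))*((((a*z)*(5*0))*5)+(((a+b)*(z+b))*((y+3)*(2*3))))) -> ((((z*5)+(z+5))*(a+z))*((((a*z)*0)*5)+(((a+b)*(z+b))*((y+3)*(2*3)))))
Step 7: at RLL: ((a*z)*0) -> 0; overall: ((((z*5)+(z+5))*(a+z))*((((a*z)*0)*5)+(((a+b)*(z+b))*((y+3)*(2*3))))) -> ((((z*5)+(z+5))*(a+z))*((0*5)+(((a+b)*(z+b))*((y+3)*(2*3)))))
Step 8: at RL: (0*5) -> 0; overall: ((((z*5)+(z+5))*(a+z))*((0*5)+(((a+b)*(z+b))*((y+3)*(2*3))))) -> ((((z*5)+(z+5))*(a+z))*(0+(((a+b)*(z+b))*((y+3)*(2*3)))))
Step 9: at R: (0+(((a+b)*(z+b))*((y+3)*(2*3)))) -> (((a+b)*(z+b))*((y+3)*(2*3))); overall: ((((z*5)+(z+5))*(a+z))*(0+(((a+b)*(z+b))*((y+3)*(2*3))))) -> ((((z*5)+(z+5))*(a+z))*(((a+b)*(z+b))*((y+3)*(2*3))))
Step 10: at RRR: (2*3) -> 6; overall: ((((z*5)+(z+5))*(a+z))*(((a+b)*(z+b))*((y+3)*(2*3)))) -> ((((z*5)+(z+5))*(a+z))*(((a+b)*(z+b))*((y+3)*6)))
Fixed point: ((((z*5)+(z+5))*(a+z))*(((a+b)*(z+b))*((y+3)*6)))

Answer: ((((z*5)+(z+5))*(a+z))*(((a+b)*(z+b))*((y+3)*6)))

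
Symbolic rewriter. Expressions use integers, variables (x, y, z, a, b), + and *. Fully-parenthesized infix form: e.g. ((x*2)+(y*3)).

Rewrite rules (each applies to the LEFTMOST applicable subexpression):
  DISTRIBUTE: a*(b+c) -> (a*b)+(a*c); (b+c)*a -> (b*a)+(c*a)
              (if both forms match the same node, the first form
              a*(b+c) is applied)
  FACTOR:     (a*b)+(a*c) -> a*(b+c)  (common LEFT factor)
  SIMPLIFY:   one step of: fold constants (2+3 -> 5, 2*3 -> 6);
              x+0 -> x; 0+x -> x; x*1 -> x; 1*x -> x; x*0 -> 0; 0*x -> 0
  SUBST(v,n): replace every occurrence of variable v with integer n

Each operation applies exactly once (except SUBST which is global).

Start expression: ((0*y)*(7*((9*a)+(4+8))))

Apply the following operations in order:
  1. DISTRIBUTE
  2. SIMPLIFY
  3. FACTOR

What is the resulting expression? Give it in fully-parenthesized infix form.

Start: ((0*y)*(7*((9*a)+(4+8))))
Apply DISTRIBUTE at R (target: (7*((9*a)+(4+8)))): ((0*y)*(7*((9*a)+(4+8)))) -> ((0*y)*((7*(9*a))+(7*(4+8))))
Apply SIMPLIFY at L (target: (0*y)): ((0*y)*((7*(9*a))+(7*(4+8)))) -> (0*((7*(9*a))+(7*(4+8))))
Apply FACTOR at R (target: ((7*(9*a))+(7*(4+8)))): (0*((7*(9*a))+(7*(4+8)))) -> (0*(7*((9*a)+(4+8))))

Answer: (0*(7*((9*a)+(4+8))))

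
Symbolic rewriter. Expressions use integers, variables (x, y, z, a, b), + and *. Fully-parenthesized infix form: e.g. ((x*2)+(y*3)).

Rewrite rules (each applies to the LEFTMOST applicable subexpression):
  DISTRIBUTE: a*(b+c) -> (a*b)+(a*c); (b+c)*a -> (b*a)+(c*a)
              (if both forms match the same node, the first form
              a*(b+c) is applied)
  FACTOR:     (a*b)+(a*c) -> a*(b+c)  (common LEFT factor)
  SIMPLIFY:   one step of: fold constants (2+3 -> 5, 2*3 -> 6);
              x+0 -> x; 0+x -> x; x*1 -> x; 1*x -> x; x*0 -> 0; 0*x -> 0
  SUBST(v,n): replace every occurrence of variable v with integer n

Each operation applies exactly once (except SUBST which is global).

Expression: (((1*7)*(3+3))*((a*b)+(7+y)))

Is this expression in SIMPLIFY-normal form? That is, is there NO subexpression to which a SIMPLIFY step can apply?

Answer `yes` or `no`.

Answer: no

Derivation:
Expression: (((1*7)*(3+3))*((a*b)+(7+y)))
Scanning for simplifiable subexpressions (pre-order)...
  at root: (((1*7)*(3+3))*((a*b)+(7+y))) (not simplifiable)
  at L: ((1*7)*(3+3)) (not simplifiable)
  at LL: (1*7) (SIMPLIFIABLE)
  at LR: (3+3) (SIMPLIFIABLE)
  at R: ((a*b)+(7+y)) (not simplifiable)
  at RL: (a*b) (not simplifiable)
  at RR: (7+y) (not simplifiable)
Found simplifiable subexpr at path LL: (1*7)
One SIMPLIFY step would give: ((7*(3+3))*((a*b)+(7+y)))
-> NOT in normal form.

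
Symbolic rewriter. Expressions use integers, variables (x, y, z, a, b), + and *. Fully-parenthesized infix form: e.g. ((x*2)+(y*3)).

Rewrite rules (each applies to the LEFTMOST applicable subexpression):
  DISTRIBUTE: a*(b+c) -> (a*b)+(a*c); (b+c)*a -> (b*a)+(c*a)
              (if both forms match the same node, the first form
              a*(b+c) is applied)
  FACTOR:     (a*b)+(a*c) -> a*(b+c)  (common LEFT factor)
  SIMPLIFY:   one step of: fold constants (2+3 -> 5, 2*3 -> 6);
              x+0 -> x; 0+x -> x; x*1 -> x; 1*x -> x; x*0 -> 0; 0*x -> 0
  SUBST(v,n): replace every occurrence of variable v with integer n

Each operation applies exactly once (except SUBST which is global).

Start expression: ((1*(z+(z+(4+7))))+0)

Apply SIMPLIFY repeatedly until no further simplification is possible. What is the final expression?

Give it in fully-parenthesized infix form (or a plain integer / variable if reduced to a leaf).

Start: ((1*(z+(z+(4+7))))+0)
Step 1: at root: ((1*(z+(z+(4+7))))+0) -> (1*(z+(z+(4+7)))); overall: ((1*(z+(z+(4+7))))+0) -> (1*(z+(z+(4+7))))
Step 2: at root: (1*(z+(z+(4+7)))) -> (z+(z+(4+7))); overall: (1*(z+(z+(4+7)))) -> (z+(z+(4+7)))
Step 3: at RR: (4+7) -> 11; overall: (z+(z+(4+7))) -> (z+(z+11))
Fixed point: (z+(z+11))

Answer: (z+(z+11))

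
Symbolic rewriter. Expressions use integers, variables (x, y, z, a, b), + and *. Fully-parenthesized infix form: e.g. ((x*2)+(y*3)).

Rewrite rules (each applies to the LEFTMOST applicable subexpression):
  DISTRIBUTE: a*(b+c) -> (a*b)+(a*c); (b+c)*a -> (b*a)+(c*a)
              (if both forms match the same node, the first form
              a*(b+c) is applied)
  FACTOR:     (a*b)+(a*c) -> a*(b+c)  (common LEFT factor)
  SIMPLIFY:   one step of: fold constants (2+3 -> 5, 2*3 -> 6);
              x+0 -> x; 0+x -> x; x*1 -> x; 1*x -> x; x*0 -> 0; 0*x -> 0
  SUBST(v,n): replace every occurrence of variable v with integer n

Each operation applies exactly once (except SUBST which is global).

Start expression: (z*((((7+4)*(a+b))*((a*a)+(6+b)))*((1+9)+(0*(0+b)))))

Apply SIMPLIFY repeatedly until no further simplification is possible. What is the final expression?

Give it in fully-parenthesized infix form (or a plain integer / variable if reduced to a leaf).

Start: (z*((((7+4)*(a+b))*((a*a)+(6+b)))*((1+9)+(0*(0+b)))))
Step 1: at RLLL: (7+4) -> 11; overall: (z*((((7+4)*(a+b))*((a*a)+(6+b)))*((1+9)+(0*(0+b))))) -> (z*(((11*(a+b))*((a*a)+(6+b)))*((1+9)+(0*(0+b)))))
Step 2: at RRL: (1+9) -> 10; overall: (z*(((11*(a+b))*((a*a)+(6+b)))*((1+9)+(0*(0+b))))) -> (z*(((11*(a+b))*((a*a)+(6+b)))*(10+(0*(0+b)))))
Step 3: at RRR: (0*(0+b)) -> 0; overall: (z*(((11*(a+b))*((a*a)+(6+b)))*(10+(0*(0+b))))) -> (z*(((11*(a+b))*((a*a)+(6+b)))*(10+0)))
Step 4: at RR: (10+0) -> 10; overall: (z*(((11*(a+b))*((a*a)+(6+b)))*(10+0))) -> (z*(((11*(a+b))*((a*a)+(6+b)))*10))
Fixed point: (z*(((11*(a+b))*((a*a)+(6+b)))*10))

Answer: (z*(((11*(a+b))*((a*a)+(6+b)))*10))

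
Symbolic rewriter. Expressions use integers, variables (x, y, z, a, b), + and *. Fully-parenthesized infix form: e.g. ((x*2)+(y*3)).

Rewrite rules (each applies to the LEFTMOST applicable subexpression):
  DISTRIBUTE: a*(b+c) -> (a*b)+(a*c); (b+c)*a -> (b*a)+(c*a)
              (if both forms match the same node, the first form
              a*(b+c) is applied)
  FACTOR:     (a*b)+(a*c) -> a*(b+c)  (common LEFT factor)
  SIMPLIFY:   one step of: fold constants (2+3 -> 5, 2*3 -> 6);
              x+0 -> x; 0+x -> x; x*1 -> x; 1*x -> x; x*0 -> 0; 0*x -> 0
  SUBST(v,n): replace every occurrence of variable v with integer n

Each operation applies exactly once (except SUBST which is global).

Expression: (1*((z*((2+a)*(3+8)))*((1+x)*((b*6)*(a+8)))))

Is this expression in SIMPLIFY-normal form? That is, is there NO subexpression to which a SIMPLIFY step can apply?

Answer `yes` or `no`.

Answer: no

Derivation:
Expression: (1*((z*((2+a)*(3+8)))*((1+x)*((b*6)*(a+8)))))
Scanning for simplifiable subexpressions (pre-order)...
  at root: (1*((z*((2+a)*(3+8)))*((1+x)*((b*6)*(a+8))))) (SIMPLIFIABLE)
  at R: ((z*((2+a)*(3+8)))*((1+x)*((b*6)*(a+8)))) (not simplifiable)
  at RL: (z*((2+a)*(3+8))) (not simplifiable)
  at RLR: ((2+a)*(3+8)) (not simplifiable)
  at RLRL: (2+a) (not simplifiable)
  at RLRR: (3+8) (SIMPLIFIABLE)
  at RR: ((1+x)*((b*6)*(a+8))) (not simplifiable)
  at RRL: (1+x) (not simplifiable)
  at RRR: ((b*6)*(a+8)) (not simplifiable)
  at RRRL: (b*6) (not simplifiable)
  at RRRR: (a+8) (not simplifiable)
Found simplifiable subexpr at path root: (1*((z*((2+a)*(3+8)))*((1+x)*((b*6)*(a+8)))))
One SIMPLIFY step would give: ((z*((2+a)*(3+8)))*((1+x)*((b*6)*(a+8))))
-> NOT in normal form.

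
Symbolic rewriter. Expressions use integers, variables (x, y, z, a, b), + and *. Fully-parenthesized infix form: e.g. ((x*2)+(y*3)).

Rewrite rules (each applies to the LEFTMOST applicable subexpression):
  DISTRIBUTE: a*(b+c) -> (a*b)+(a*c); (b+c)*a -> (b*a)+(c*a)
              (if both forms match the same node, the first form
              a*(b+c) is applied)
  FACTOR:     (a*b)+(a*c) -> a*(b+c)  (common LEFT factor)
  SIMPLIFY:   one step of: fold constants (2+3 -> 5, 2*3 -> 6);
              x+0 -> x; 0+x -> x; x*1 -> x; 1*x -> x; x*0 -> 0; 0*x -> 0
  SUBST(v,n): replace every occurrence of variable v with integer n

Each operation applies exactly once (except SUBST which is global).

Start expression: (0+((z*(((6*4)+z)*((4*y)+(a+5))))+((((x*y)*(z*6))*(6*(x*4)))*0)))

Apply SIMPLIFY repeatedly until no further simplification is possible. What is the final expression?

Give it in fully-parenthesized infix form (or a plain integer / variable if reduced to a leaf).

Start: (0+((z*(((6*4)+z)*((4*y)+(a+5))))+((((x*y)*(z*6))*(6*(x*4)))*0)))
Step 1: at root: (0+((z*(((6*4)+z)*((4*y)+(a+5))))+((((x*y)*(z*6))*(6*(x*4)))*0))) -> ((z*(((6*4)+z)*((4*y)+(a+5))))+((((x*y)*(z*6))*(6*(x*4)))*0)); overall: (0+((z*(((6*4)+z)*((4*y)+(a+5))))+((((x*y)*(z*6))*(6*(x*4)))*0))) -> ((z*(((6*4)+z)*((4*y)+(a+5))))+((((x*y)*(z*6))*(6*(x*4)))*0))
Step 2: at LRLL: (6*4) -> 24; overall: ((z*(((6*4)+z)*((4*y)+(a+5))))+((((x*y)*(z*6))*(6*(x*4)))*0)) -> ((z*((24+z)*((4*y)+(a+5))))+((((x*y)*(z*6))*(6*(x*4)))*0))
Step 3: at R: ((((x*y)*(z*6))*(6*(x*4)))*0) -> 0; overall: ((z*((24+z)*((4*y)+(a+5))))+((((x*y)*(z*6))*(6*(x*4)))*0)) -> ((z*((24+z)*((4*y)+(a+5))))+0)
Step 4: at root: ((z*((24+z)*((4*y)+(a+5))))+0) -> (z*((24+z)*((4*y)+(a+5)))); overall: ((z*((24+z)*((4*y)+(a+5))))+0) -> (z*((24+z)*((4*y)+(a+5))))
Fixed point: (z*((24+z)*((4*y)+(a+5))))

Answer: (z*((24+z)*((4*y)+(a+5))))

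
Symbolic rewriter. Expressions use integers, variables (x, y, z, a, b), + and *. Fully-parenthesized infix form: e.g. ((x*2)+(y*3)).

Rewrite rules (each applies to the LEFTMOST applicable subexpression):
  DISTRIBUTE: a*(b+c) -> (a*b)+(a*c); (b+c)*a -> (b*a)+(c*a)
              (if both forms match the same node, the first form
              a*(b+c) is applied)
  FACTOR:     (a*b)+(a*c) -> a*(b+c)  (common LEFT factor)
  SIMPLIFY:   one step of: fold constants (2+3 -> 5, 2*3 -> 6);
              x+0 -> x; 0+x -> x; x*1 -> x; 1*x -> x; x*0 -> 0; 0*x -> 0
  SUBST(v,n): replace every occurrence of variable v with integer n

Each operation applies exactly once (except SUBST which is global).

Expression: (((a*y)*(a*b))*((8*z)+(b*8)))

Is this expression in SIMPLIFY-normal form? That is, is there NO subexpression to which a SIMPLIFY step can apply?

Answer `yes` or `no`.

Expression: (((a*y)*(a*b))*((8*z)+(b*8)))
Scanning for simplifiable subexpressions (pre-order)...
  at root: (((a*y)*(a*b))*((8*z)+(b*8))) (not simplifiable)
  at L: ((a*y)*(a*b)) (not simplifiable)
  at LL: (a*y) (not simplifiable)
  at LR: (a*b) (not simplifiable)
  at R: ((8*z)+(b*8)) (not simplifiable)
  at RL: (8*z) (not simplifiable)
  at RR: (b*8) (not simplifiable)
Result: no simplifiable subexpression found -> normal form.

Answer: yes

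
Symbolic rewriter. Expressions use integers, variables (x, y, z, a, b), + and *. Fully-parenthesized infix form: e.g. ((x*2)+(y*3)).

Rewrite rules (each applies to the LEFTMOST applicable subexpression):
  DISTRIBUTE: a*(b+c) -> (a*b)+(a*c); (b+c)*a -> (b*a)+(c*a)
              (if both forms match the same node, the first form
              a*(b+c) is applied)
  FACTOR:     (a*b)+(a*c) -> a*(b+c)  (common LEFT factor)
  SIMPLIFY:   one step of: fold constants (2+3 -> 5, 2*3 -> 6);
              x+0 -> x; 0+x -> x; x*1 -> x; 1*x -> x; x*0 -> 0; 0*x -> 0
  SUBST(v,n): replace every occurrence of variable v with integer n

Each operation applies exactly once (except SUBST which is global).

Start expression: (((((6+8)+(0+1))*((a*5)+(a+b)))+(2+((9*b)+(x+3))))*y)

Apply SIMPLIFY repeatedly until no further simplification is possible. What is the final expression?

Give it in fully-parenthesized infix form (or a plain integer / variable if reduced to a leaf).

Answer: (((15*((a*5)+(a+b)))+(2+((9*b)+(x+3))))*y)

Derivation:
Start: (((((6+8)+(0+1))*((a*5)+(a+b)))+(2+((9*b)+(x+3))))*y)
Step 1: at LLLL: (6+8) -> 14; overall: (((((6+8)+(0+1))*((a*5)+(a+b)))+(2+((9*b)+(x+3))))*y) -> ((((14+(0+1))*((a*5)+(a+b)))+(2+((9*b)+(x+3))))*y)
Step 2: at LLLR: (0+1) -> 1; overall: ((((14+(0+1))*((a*5)+(a+b)))+(2+((9*b)+(x+3))))*y) -> ((((14+1)*((a*5)+(a+b)))+(2+((9*b)+(x+3))))*y)
Step 3: at LLL: (14+1) -> 15; overall: ((((14+1)*((a*5)+(a+b)))+(2+((9*b)+(x+3))))*y) -> (((15*((a*5)+(a+b)))+(2+((9*b)+(x+3))))*y)
Fixed point: (((15*((a*5)+(a+b)))+(2+((9*b)+(x+3))))*y)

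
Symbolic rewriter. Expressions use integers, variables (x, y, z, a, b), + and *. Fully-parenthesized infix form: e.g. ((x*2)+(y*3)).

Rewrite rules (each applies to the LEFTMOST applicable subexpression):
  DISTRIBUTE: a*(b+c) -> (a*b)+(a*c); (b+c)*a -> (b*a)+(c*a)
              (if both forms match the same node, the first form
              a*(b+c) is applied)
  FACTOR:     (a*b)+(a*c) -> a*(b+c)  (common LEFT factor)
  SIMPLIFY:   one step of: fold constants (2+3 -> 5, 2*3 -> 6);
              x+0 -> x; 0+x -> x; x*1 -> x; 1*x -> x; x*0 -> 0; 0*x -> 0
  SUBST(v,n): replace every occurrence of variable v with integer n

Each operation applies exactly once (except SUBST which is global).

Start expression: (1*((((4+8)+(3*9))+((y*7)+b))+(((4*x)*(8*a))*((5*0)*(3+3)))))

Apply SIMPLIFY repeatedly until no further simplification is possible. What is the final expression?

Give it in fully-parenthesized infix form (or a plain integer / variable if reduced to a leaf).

Start: (1*((((4+8)+(3*9))+((y*7)+b))+(((4*x)*(8*a))*((5*0)*(3+3)))))
Step 1: at root: (1*((((4+8)+(3*9))+((y*7)+b))+(((4*x)*(8*a))*((5*0)*(3+3))))) -> ((((4+8)+(3*9))+((y*7)+b))+(((4*x)*(8*a))*((5*0)*(3+3)))); overall: (1*((((4+8)+(3*9))+((y*7)+b))+(((4*x)*(8*a))*((5*0)*(3+3))))) -> ((((4+8)+(3*9))+((y*7)+b))+(((4*x)*(8*a))*((5*0)*(3+3))))
Step 2: at LLL: (4+8) -> 12; overall: ((((4+8)+(3*9))+((y*7)+b))+(((4*x)*(8*a))*((5*0)*(3+3)))) -> (((12+(3*9))+((y*7)+b))+(((4*x)*(8*a))*((5*0)*(3+3))))
Step 3: at LLR: (3*9) -> 27; overall: (((12+(3*9))+((y*7)+b))+(((4*x)*(8*a))*((5*0)*(3+3)))) -> (((12+27)+((y*7)+b))+(((4*x)*(8*a))*((5*0)*(3+3))))
Step 4: at LL: (12+27) -> 39; overall: (((12+27)+((y*7)+b))+(((4*x)*(8*a))*((5*0)*(3+3)))) -> ((39+((y*7)+b))+(((4*x)*(8*a))*((5*0)*(3+3))))
Step 5: at RRL: (5*0) -> 0; overall: ((39+((y*7)+b))+(((4*x)*(8*a))*((5*0)*(3+3)))) -> ((39+((y*7)+b))+(((4*x)*(8*a))*(0*(3+3))))
Step 6: at RR: (0*(3+3)) -> 0; overall: ((39+((y*7)+b))+(((4*x)*(8*a))*(0*(3+3)))) -> ((39+((y*7)+b))+(((4*x)*(8*a))*0))
Step 7: at R: (((4*x)*(8*a))*0) -> 0; overall: ((39+((y*7)+b))+(((4*x)*(8*a))*0)) -> ((39+((y*7)+b))+0)
Step 8: at root: ((39+((y*7)+b))+0) -> (39+((y*7)+b)); overall: ((39+((y*7)+b))+0) -> (39+((y*7)+b))
Fixed point: (39+((y*7)+b))

Answer: (39+((y*7)+b))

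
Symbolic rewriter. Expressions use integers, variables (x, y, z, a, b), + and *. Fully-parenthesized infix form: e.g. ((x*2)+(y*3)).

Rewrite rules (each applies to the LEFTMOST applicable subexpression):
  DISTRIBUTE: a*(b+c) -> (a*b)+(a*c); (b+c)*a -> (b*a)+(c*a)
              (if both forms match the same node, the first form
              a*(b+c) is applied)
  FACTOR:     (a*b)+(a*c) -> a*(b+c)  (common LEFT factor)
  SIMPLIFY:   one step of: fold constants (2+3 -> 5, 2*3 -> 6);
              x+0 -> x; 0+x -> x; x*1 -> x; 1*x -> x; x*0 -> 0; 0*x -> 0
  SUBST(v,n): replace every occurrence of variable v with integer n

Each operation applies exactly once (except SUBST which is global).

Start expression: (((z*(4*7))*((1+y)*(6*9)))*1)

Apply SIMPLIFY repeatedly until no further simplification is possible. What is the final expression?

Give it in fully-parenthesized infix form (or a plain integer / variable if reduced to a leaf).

Start: (((z*(4*7))*((1+y)*(6*9)))*1)
Step 1: at root: (((z*(4*7))*((1+y)*(6*9)))*1) -> ((z*(4*7))*((1+y)*(6*9))); overall: (((z*(4*7))*((1+y)*(6*9)))*1) -> ((z*(4*7))*((1+y)*(6*9)))
Step 2: at LR: (4*7) -> 28; overall: ((z*(4*7))*((1+y)*(6*9))) -> ((z*28)*((1+y)*(6*9)))
Step 3: at RR: (6*9) -> 54; overall: ((z*28)*((1+y)*(6*9))) -> ((z*28)*((1+y)*54))
Fixed point: ((z*28)*((1+y)*54))

Answer: ((z*28)*((1+y)*54))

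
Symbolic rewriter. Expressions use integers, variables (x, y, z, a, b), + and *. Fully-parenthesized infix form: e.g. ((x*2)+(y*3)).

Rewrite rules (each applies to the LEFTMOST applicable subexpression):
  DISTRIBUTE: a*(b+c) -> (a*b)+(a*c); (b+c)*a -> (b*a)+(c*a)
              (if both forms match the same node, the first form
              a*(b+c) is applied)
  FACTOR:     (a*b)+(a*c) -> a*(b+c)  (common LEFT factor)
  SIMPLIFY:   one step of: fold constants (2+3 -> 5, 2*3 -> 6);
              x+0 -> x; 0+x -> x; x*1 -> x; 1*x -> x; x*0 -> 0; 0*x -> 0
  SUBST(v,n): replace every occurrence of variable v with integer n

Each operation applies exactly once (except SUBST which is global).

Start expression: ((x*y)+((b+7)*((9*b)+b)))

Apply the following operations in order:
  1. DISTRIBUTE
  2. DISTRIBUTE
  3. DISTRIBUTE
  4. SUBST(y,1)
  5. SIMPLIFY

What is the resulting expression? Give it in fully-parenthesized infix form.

Answer: (x+(((b*(9*b))+(7*(9*b)))+((b*b)+(7*b))))

Derivation:
Start: ((x*y)+((b+7)*((9*b)+b)))
Apply DISTRIBUTE at R (target: ((b+7)*((9*b)+b))): ((x*y)+((b+7)*((9*b)+b))) -> ((x*y)+(((b+7)*(9*b))+((b+7)*b)))
Apply DISTRIBUTE at RL (target: ((b+7)*(9*b))): ((x*y)+(((b+7)*(9*b))+((b+7)*b))) -> ((x*y)+(((b*(9*b))+(7*(9*b)))+((b+7)*b)))
Apply DISTRIBUTE at RR (target: ((b+7)*b)): ((x*y)+(((b*(9*b))+(7*(9*b)))+((b+7)*b))) -> ((x*y)+(((b*(9*b))+(7*(9*b)))+((b*b)+(7*b))))
Apply SUBST(y,1): ((x*y)+(((b*(9*b))+(7*(9*b)))+((b*b)+(7*b)))) -> ((x*1)+(((b*(9*b))+(7*(9*b)))+((b*b)+(7*b))))
Apply SIMPLIFY at L (target: (x*1)): ((x*1)+(((b*(9*b))+(7*(9*b)))+((b*b)+(7*b)))) -> (x+(((b*(9*b))+(7*(9*b)))+((b*b)+(7*b))))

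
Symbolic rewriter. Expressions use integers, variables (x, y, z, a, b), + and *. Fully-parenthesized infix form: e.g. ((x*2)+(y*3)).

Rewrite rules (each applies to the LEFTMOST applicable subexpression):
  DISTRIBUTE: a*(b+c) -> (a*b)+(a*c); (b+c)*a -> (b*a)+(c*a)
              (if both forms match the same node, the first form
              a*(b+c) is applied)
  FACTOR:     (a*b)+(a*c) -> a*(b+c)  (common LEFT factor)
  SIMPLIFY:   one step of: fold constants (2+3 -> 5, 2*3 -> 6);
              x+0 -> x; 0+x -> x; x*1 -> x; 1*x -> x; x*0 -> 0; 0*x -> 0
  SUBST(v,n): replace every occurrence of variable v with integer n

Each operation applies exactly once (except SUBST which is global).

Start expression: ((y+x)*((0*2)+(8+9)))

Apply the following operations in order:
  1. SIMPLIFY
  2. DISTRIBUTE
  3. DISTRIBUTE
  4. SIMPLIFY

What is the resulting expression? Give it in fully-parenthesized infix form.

Answer: ((0+(x*0))+((y+x)*(8+9)))

Derivation:
Start: ((y+x)*((0*2)+(8+9)))
Apply SIMPLIFY at RL (target: (0*2)): ((y+x)*((0*2)+(8+9))) -> ((y+x)*(0+(8+9)))
Apply DISTRIBUTE at root (target: ((y+x)*(0+(8+9)))): ((y+x)*(0+(8+9))) -> (((y+x)*0)+((y+x)*(8+9)))
Apply DISTRIBUTE at L (target: ((y+x)*0)): (((y+x)*0)+((y+x)*(8+9))) -> (((y*0)+(x*0))+((y+x)*(8+9)))
Apply SIMPLIFY at LL (target: (y*0)): (((y*0)+(x*0))+((y+x)*(8+9))) -> ((0+(x*0))+((y+x)*(8+9)))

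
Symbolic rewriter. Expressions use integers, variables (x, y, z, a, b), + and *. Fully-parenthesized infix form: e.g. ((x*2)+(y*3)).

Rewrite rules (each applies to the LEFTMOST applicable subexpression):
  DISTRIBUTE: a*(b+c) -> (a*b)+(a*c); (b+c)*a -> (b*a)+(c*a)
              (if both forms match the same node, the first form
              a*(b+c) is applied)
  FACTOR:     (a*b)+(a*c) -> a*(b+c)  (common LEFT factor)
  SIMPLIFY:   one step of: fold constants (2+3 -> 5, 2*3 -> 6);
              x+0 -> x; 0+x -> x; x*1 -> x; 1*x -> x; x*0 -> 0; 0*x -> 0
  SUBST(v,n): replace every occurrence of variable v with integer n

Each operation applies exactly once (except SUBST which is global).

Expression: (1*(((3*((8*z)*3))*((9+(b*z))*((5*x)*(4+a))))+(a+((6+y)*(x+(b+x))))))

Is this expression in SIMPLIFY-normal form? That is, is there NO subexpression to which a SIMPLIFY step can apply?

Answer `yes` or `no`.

Answer: no

Derivation:
Expression: (1*(((3*((8*z)*3))*((9+(b*z))*((5*x)*(4+a))))+(a+((6+y)*(x+(b+x))))))
Scanning for simplifiable subexpressions (pre-order)...
  at root: (1*(((3*((8*z)*3))*((9+(b*z))*((5*x)*(4+a))))+(a+((6+y)*(x+(b+x)))))) (SIMPLIFIABLE)
  at R: (((3*((8*z)*3))*((9+(b*z))*((5*x)*(4+a))))+(a+((6+y)*(x+(b+x))))) (not simplifiable)
  at RL: ((3*((8*z)*3))*((9+(b*z))*((5*x)*(4+a)))) (not simplifiable)
  at RLL: (3*((8*z)*3)) (not simplifiable)
  at RLLR: ((8*z)*3) (not simplifiable)
  at RLLRL: (8*z) (not simplifiable)
  at RLR: ((9+(b*z))*((5*x)*(4+a))) (not simplifiable)
  at RLRL: (9+(b*z)) (not simplifiable)
  at RLRLR: (b*z) (not simplifiable)
  at RLRR: ((5*x)*(4+a)) (not simplifiable)
  at RLRRL: (5*x) (not simplifiable)
  at RLRRR: (4+a) (not simplifiable)
  at RR: (a+((6+y)*(x+(b+x)))) (not simplifiable)
  at RRR: ((6+y)*(x+(b+x))) (not simplifiable)
  at RRRL: (6+y) (not simplifiable)
  at RRRR: (x+(b+x)) (not simplifiable)
  at RRRRR: (b+x) (not simplifiable)
Found simplifiable subexpr at path root: (1*(((3*((8*z)*3))*((9+(b*z))*((5*x)*(4+a))))+(a+((6+y)*(x+(b+x))))))
One SIMPLIFY step would give: (((3*((8*z)*3))*((9+(b*z))*((5*x)*(4+a))))+(a+((6+y)*(x+(b+x)))))
-> NOT in normal form.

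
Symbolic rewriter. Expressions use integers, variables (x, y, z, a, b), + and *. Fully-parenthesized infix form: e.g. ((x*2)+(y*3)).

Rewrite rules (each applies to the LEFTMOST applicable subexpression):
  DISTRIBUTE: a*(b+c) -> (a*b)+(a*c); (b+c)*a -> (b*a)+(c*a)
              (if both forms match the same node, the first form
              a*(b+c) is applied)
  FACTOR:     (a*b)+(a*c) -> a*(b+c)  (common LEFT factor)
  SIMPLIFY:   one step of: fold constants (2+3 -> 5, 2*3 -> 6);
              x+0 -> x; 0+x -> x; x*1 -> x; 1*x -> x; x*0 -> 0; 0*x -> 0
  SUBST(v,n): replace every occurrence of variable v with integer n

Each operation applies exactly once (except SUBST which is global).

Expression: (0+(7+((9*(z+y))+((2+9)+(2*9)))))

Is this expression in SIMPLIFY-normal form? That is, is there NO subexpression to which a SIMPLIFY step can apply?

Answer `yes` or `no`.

Expression: (0+(7+((9*(z+y))+((2+9)+(2*9)))))
Scanning for simplifiable subexpressions (pre-order)...
  at root: (0+(7+((9*(z+y))+((2+9)+(2*9))))) (SIMPLIFIABLE)
  at R: (7+((9*(z+y))+((2+9)+(2*9)))) (not simplifiable)
  at RR: ((9*(z+y))+((2+9)+(2*9))) (not simplifiable)
  at RRL: (9*(z+y)) (not simplifiable)
  at RRLR: (z+y) (not simplifiable)
  at RRR: ((2+9)+(2*9)) (not simplifiable)
  at RRRL: (2+9) (SIMPLIFIABLE)
  at RRRR: (2*9) (SIMPLIFIABLE)
Found simplifiable subexpr at path root: (0+(7+((9*(z+y))+((2+9)+(2*9)))))
One SIMPLIFY step would give: (7+((9*(z+y))+((2+9)+(2*9))))
-> NOT in normal form.

Answer: no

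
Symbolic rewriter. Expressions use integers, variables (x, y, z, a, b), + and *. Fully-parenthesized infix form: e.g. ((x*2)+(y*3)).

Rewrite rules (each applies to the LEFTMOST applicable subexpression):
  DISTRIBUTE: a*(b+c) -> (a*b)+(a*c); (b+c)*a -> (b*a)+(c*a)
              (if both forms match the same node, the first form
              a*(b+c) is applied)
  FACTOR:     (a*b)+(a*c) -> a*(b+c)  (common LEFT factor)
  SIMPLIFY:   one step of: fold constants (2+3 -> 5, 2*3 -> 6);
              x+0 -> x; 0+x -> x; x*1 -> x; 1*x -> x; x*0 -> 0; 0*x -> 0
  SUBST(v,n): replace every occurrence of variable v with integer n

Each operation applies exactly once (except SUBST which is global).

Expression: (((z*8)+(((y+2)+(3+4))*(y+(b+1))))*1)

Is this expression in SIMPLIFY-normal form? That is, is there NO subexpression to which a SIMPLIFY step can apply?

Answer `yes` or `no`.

Answer: no

Derivation:
Expression: (((z*8)+(((y+2)+(3+4))*(y+(b+1))))*1)
Scanning for simplifiable subexpressions (pre-order)...
  at root: (((z*8)+(((y+2)+(3+4))*(y+(b+1))))*1) (SIMPLIFIABLE)
  at L: ((z*8)+(((y+2)+(3+4))*(y+(b+1)))) (not simplifiable)
  at LL: (z*8) (not simplifiable)
  at LR: (((y+2)+(3+4))*(y+(b+1))) (not simplifiable)
  at LRL: ((y+2)+(3+4)) (not simplifiable)
  at LRLL: (y+2) (not simplifiable)
  at LRLR: (3+4) (SIMPLIFIABLE)
  at LRR: (y+(b+1)) (not simplifiable)
  at LRRR: (b+1) (not simplifiable)
Found simplifiable subexpr at path root: (((z*8)+(((y+2)+(3+4))*(y+(b+1))))*1)
One SIMPLIFY step would give: ((z*8)+(((y+2)+(3+4))*(y+(b+1))))
-> NOT in normal form.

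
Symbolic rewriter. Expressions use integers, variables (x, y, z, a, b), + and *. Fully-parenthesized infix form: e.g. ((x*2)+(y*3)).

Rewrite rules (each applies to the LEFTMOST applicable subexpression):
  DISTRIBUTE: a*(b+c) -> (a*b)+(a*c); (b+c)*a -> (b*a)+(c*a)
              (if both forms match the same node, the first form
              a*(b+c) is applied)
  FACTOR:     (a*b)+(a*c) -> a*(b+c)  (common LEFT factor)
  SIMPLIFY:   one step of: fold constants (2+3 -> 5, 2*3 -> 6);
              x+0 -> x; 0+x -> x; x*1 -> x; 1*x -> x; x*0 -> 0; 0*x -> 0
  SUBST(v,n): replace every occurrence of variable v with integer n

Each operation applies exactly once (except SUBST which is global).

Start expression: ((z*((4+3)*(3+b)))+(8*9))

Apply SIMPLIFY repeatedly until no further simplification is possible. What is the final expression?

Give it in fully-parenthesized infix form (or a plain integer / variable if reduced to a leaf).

Start: ((z*((4+3)*(3+b)))+(8*9))
Step 1: at LRL: (4+3) -> 7; overall: ((z*((4+3)*(3+b)))+(8*9)) -> ((z*(7*(3+b)))+(8*9))
Step 2: at R: (8*9) -> 72; overall: ((z*(7*(3+b)))+(8*9)) -> ((z*(7*(3+b)))+72)
Fixed point: ((z*(7*(3+b)))+72)

Answer: ((z*(7*(3+b)))+72)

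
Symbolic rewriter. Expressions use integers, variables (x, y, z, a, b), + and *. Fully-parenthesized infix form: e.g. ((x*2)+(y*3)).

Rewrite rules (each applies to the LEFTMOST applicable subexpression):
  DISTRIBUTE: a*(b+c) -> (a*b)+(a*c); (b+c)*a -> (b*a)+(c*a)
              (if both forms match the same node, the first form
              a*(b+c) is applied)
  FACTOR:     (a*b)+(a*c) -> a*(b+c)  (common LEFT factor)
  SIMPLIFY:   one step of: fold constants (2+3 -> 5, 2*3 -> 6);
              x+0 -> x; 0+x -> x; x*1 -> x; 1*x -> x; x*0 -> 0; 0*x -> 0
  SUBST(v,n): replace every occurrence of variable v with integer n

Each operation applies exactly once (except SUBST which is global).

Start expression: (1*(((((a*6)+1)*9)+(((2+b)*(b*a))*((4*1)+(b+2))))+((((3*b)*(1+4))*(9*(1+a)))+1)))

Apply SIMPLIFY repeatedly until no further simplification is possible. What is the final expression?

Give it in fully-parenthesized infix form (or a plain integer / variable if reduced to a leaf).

Answer: (((((a*6)+1)*9)+(((2+b)*(b*a))*(4+(b+2))))+((((3*b)*5)*(9*(1+a)))+1))

Derivation:
Start: (1*(((((a*6)+1)*9)+(((2+b)*(b*a))*((4*1)+(b+2))))+((((3*b)*(1+4))*(9*(1+a)))+1)))
Step 1: at root: (1*(((((a*6)+1)*9)+(((2+b)*(b*a))*((4*1)+(b+2))))+((((3*b)*(1+4))*(9*(1+a)))+1))) -> (((((a*6)+1)*9)+(((2+b)*(b*a))*((4*1)+(b+2))))+((((3*b)*(1+4))*(9*(1+a)))+1)); overall: (1*(((((a*6)+1)*9)+(((2+b)*(b*a))*((4*1)+(b+2))))+((((3*b)*(1+4))*(9*(1+a)))+1))) -> (((((a*6)+1)*9)+(((2+b)*(b*a))*((4*1)+(b+2))))+((((3*b)*(1+4))*(9*(1+a)))+1))
Step 2: at LRRL: (4*1) -> 4; overall: (((((a*6)+1)*9)+(((2+b)*(b*a))*((4*1)+(b+2))))+((((3*b)*(1+4))*(9*(1+a)))+1)) -> (((((a*6)+1)*9)+(((2+b)*(b*a))*(4+(b+2))))+((((3*b)*(1+4))*(9*(1+a)))+1))
Step 3: at RLLR: (1+4) -> 5; overall: (((((a*6)+1)*9)+(((2+b)*(b*a))*(4+(b+2))))+((((3*b)*(1+4))*(9*(1+a)))+1)) -> (((((a*6)+1)*9)+(((2+b)*(b*a))*(4+(b+2))))+((((3*b)*5)*(9*(1+a)))+1))
Fixed point: (((((a*6)+1)*9)+(((2+b)*(b*a))*(4+(b+2))))+((((3*b)*5)*(9*(1+a)))+1))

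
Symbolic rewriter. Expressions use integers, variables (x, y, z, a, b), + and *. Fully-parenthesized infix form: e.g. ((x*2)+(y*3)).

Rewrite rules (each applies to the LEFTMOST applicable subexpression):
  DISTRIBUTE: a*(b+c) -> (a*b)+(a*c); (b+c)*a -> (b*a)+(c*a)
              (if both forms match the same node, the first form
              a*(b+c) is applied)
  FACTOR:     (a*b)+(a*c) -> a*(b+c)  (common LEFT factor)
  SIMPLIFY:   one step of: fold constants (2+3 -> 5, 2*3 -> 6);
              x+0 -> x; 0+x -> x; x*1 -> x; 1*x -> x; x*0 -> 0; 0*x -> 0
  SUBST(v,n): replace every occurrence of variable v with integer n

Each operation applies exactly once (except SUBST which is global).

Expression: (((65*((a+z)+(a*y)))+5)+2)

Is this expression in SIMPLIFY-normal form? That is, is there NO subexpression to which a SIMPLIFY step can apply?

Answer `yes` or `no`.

Answer: yes

Derivation:
Expression: (((65*((a+z)+(a*y)))+5)+2)
Scanning for simplifiable subexpressions (pre-order)...
  at root: (((65*((a+z)+(a*y)))+5)+2) (not simplifiable)
  at L: ((65*((a+z)+(a*y)))+5) (not simplifiable)
  at LL: (65*((a+z)+(a*y))) (not simplifiable)
  at LLR: ((a+z)+(a*y)) (not simplifiable)
  at LLRL: (a+z) (not simplifiable)
  at LLRR: (a*y) (not simplifiable)
Result: no simplifiable subexpression found -> normal form.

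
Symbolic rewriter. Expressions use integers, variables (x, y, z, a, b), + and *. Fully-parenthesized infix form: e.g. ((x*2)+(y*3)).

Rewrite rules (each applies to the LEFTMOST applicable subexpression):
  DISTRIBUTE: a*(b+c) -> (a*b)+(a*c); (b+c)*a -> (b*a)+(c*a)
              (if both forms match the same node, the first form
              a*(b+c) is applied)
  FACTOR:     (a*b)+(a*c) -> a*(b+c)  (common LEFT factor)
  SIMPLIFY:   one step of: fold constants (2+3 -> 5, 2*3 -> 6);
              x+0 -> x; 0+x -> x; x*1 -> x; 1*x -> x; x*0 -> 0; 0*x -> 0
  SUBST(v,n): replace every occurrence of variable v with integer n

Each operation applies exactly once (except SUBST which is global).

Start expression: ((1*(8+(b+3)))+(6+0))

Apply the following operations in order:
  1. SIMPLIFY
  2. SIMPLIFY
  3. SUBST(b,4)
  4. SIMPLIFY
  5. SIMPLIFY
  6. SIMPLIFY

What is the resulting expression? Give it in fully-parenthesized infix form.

Answer: 21

Derivation:
Start: ((1*(8+(b+3)))+(6+0))
Apply SIMPLIFY at L (target: (1*(8+(b+3)))): ((1*(8+(b+3)))+(6+0)) -> ((8+(b+3))+(6+0))
Apply SIMPLIFY at R (target: (6+0)): ((8+(b+3))+(6+0)) -> ((8+(b+3))+6)
Apply SUBST(b,4): ((8+(b+3))+6) -> ((8+(4+3))+6)
Apply SIMPLIFY at LR (target: (4+3)): ((8+(4+3))+6) -> ((8+7)+6)
Apply SIMPLIFY at L (target: (8+7)): ((8+7)+6) -> (15+6)
Apply SIMPLIFY at root (target: (15+6)): (15+6) -> 21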